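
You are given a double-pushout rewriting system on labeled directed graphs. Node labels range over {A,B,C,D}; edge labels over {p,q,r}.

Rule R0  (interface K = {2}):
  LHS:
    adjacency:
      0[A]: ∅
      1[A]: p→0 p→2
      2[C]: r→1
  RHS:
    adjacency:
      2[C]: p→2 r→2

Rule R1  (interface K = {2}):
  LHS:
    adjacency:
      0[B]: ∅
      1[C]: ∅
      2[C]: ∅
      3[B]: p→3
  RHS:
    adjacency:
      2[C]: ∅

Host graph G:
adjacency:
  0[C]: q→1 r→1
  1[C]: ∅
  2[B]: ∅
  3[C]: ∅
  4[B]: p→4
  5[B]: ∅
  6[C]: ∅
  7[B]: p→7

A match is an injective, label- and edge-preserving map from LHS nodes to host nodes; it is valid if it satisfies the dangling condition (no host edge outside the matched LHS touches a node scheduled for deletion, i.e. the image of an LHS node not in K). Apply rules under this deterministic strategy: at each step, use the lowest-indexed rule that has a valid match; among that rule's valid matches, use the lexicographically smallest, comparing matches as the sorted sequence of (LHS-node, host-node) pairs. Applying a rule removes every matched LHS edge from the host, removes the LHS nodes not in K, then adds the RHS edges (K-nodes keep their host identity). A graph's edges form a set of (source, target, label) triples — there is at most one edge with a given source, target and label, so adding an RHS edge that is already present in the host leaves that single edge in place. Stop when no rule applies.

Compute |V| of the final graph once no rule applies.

Answer: 2

Derivation:
initial: |V|=8 |E|=4  E = 0-q->1 0-r->1 4-p->4 7-p->7
step 1: apply R1 at {0↦2, 1↦3, 2↦0, 3↦4}  → |V|=5 |E|=3  E = 0-q->1 0-r->1 7-p->7
step 2: apply R1 at {0↦5, 1↦6, 2↦0, 3↦7}  → |V|=2 |E|=2  E = 0-q->1 0-r->1
normal form: no rule applies after step 2
NF nodes: {0:C, 1:C}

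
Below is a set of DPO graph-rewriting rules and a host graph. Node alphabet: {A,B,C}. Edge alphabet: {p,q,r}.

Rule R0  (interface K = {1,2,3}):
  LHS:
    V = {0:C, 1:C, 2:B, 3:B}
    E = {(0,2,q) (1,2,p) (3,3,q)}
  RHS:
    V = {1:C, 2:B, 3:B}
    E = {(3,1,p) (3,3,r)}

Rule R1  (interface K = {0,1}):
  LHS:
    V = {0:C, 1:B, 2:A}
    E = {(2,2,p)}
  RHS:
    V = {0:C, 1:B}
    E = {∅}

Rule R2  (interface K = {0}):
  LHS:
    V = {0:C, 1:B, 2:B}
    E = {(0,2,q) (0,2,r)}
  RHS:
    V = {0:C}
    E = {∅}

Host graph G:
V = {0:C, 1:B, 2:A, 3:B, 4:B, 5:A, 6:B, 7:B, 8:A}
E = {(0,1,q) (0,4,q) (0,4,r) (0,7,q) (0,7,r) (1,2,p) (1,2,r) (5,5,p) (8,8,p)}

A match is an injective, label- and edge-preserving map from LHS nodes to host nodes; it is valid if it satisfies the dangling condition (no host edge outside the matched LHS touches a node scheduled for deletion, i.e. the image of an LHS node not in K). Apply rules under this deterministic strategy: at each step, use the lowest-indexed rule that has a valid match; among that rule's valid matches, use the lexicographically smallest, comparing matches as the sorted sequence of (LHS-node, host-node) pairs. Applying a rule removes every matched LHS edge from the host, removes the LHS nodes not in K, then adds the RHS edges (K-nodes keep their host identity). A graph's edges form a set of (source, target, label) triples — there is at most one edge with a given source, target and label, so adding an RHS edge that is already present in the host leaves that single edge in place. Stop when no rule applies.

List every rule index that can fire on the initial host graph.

Answer: [R1,R2]

Steps:
R0: no valid match — LHS pattern not found
R1: 10 valid matches — {0↦0, 1↦1, 2↦5}, {0↦0, 1↦1, 2↦8}, {0↦0, 1↦3, 2↦5} (+7 more)
R2: 4 valid matches — {0↦0, 1↦3, 2↦4}, {0↦0, 1↦3, 2↦7}, {0↦0, 1↦6, 2↦4} (+1 more)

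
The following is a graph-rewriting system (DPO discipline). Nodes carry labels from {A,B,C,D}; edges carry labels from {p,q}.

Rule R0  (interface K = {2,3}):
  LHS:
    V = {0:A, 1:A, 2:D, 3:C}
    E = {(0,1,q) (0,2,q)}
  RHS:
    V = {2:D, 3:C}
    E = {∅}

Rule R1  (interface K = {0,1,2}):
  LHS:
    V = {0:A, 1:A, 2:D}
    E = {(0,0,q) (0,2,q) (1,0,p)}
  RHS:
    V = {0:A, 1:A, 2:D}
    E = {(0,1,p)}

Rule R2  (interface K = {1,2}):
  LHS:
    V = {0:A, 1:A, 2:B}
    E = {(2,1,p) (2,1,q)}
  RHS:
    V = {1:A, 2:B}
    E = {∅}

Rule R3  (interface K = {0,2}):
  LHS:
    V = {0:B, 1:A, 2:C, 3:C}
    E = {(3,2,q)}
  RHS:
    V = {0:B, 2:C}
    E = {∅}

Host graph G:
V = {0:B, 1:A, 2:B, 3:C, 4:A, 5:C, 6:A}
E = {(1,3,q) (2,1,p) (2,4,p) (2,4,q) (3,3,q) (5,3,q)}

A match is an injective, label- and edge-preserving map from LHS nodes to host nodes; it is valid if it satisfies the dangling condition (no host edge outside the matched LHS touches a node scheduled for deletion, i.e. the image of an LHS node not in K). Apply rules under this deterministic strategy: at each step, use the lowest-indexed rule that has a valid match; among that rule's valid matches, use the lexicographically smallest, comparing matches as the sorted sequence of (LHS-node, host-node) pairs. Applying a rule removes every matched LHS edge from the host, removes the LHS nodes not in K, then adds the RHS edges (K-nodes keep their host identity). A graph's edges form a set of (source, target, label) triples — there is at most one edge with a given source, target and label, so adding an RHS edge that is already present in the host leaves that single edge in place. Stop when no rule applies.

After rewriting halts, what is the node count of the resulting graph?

Answer: 4

Steps:
start.  V:7 E:6  edges: 1-q->3 2-p->1 2-p->4 2-q->4 3-q->3 5-q->3
1. fire R2 via {0↦6, 1↦4, 2↦2}  →  V:6 E:4  edges: 1-q->3 2-p->1 3-q->3 5-q->3
2. fire R3 via {0↦0, 1↦4, 2↦3, 3↦5}  →  V:4 E:3  edges: 1-q->3 2-p->1 3-q->3
halt: no rule applies after step 2
NF nodes: {0:B, 1:A, 2:B, 3:C}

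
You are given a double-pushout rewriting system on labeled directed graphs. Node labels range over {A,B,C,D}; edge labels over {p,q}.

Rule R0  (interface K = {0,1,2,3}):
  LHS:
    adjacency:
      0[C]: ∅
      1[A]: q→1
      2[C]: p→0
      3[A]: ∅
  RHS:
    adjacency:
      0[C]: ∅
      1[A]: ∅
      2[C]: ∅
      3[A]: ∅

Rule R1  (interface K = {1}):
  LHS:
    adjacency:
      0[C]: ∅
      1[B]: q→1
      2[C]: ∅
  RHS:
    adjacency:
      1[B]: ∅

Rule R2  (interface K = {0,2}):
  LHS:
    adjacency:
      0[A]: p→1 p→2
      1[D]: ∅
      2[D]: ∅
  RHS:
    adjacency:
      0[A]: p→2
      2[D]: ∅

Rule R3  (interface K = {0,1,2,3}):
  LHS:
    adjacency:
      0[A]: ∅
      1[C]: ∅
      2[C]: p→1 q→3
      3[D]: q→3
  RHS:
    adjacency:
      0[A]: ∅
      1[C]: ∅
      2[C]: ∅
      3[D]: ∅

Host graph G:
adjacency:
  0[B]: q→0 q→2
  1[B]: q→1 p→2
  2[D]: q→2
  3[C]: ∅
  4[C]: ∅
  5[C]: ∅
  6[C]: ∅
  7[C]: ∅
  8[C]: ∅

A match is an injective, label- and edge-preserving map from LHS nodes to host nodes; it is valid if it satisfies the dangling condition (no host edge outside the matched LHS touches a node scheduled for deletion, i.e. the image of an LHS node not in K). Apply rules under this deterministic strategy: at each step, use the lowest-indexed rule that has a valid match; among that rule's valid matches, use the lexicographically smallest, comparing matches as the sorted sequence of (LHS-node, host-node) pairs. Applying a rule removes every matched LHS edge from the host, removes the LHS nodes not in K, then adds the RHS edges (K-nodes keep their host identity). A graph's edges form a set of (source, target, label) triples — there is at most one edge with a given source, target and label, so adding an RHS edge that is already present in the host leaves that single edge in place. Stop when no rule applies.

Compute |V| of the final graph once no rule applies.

Answer: 5

Rewrite trace:
initial: |V|=9 |E|=5  E = 0-q->0 0-q->2 1-q->1 1-p->2 2-q->2
step 1: apply R1 at {0↦3, 1↦0, 2↦4}  → |V|=7 |E|=4  E = 0-q->2 1-q->1 1-p->2 2-q->2
step 2: apply R1 at {0↦5, 1↦1, 2↦6}  → |V|=5 |E|=3  E = 0-q->2 1-p->2 2-q->2
halt: no rule applies after step 2
NF nodes: {0:B, 1:B, 2:D, 7:C, 8:C}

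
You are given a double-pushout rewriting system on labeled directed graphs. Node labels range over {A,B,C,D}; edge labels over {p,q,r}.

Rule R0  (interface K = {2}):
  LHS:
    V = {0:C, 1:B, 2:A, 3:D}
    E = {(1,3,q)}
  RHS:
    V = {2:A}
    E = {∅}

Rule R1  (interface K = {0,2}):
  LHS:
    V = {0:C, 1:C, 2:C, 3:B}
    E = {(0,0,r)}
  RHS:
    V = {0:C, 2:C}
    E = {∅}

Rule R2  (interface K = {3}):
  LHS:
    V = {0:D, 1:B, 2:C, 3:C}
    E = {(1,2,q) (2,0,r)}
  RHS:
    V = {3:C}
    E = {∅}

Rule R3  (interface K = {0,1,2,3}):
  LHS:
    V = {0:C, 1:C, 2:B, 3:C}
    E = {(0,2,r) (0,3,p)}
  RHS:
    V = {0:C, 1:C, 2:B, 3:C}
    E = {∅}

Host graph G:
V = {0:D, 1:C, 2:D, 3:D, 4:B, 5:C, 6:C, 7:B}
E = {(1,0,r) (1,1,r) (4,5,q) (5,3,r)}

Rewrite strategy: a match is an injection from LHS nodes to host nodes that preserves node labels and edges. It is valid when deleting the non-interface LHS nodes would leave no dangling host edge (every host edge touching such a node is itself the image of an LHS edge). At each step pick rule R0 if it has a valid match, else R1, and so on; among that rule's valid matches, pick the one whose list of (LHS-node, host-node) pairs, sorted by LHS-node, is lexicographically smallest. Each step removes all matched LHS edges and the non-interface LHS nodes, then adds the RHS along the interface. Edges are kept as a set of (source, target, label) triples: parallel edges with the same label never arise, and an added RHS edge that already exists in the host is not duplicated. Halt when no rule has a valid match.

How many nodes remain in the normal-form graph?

Answer: 3

Rewrite trace:
start.  V:8 E:4  edges: 1-r->0 1-r->1 4-q->5 5-r->3
1. fire R1 via {0↦1, 1↦6, 2↦5, 3↦7}  →  V:6 E:3  edges: 1-r->0 4-q->5 5-r->3
2. fire R2 via {0↦3, 1↦4, 2↦5, 3↦1}  →  V:3 E:1  edges: 1-r->0
halt: no rule applies after step 2
NF nodes: {0:D, 1:C, 2:D}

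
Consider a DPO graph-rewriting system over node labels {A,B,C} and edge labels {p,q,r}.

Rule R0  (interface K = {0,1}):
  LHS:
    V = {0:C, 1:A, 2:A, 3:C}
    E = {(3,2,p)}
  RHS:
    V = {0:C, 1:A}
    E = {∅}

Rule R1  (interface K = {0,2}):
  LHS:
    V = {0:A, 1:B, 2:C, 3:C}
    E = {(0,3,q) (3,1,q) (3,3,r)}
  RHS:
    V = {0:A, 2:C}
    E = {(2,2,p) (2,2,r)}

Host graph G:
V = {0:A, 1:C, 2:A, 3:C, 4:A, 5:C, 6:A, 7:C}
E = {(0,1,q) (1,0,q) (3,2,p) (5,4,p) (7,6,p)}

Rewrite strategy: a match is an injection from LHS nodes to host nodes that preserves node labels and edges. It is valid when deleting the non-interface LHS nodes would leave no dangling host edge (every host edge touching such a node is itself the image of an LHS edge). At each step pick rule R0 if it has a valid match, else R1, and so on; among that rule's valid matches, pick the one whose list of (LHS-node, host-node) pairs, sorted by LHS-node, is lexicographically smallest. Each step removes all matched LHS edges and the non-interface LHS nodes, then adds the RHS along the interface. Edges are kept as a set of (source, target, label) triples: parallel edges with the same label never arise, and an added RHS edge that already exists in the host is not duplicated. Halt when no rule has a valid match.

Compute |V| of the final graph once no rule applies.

start.  V:8 E:5  edges: 0-q->1 1-q->0 3-p->2 5-p->4 7-p->6
1. fire R0 via {0↦1, 1↦0, 2↦2, 3↦3}  →  V:6 E:4  edges: 0-q->1 1-q->0 5-p->4 7-p->6
2. fire R0 via {0↦1, 1↦0, 2↦4, 3↦5}  →  V:4 E:3  edges: 0-q->1 1-q->0 7-p->6
3. fire R0 via {0↦1, 1↦0, 2↦6, 3↦7}  →  V:2 E:2  edges: 0-q->1 1-q->0
final graph: no rule applies after step 3
NF nodes: {0:A, 1:C}

Answer: 2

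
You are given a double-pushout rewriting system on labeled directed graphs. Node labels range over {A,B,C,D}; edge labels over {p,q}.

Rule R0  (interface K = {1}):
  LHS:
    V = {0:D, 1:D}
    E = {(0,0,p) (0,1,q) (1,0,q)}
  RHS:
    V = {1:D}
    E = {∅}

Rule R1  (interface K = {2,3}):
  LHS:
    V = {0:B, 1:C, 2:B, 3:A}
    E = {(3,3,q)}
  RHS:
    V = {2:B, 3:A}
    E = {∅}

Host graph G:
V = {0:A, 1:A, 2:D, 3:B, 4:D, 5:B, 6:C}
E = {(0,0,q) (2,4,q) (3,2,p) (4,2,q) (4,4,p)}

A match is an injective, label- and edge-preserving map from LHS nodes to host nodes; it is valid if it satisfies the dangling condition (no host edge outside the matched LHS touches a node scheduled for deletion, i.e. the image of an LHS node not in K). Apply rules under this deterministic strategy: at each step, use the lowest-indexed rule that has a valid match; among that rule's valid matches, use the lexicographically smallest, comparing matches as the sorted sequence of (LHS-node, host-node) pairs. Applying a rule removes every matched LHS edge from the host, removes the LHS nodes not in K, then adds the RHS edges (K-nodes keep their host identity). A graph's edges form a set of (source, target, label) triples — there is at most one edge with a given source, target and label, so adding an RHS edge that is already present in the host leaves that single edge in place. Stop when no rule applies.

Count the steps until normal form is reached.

initial: |V|=7 |E|=5  E = 0-q->0 2-q->4 3-p->2 4-q->2 4-p->4
step 1: apply R0 at {0↦4, 1↦2}  → |V|=6 |E|=2  E = 0-q->0 3-p->2
step 2: apply R1 at {0↦5, 1↦6, 2↦3, 3↦0}  → |V|=4 |E|=1  E = 3-p->2
halt: no rule applies after step 2

Answer: 2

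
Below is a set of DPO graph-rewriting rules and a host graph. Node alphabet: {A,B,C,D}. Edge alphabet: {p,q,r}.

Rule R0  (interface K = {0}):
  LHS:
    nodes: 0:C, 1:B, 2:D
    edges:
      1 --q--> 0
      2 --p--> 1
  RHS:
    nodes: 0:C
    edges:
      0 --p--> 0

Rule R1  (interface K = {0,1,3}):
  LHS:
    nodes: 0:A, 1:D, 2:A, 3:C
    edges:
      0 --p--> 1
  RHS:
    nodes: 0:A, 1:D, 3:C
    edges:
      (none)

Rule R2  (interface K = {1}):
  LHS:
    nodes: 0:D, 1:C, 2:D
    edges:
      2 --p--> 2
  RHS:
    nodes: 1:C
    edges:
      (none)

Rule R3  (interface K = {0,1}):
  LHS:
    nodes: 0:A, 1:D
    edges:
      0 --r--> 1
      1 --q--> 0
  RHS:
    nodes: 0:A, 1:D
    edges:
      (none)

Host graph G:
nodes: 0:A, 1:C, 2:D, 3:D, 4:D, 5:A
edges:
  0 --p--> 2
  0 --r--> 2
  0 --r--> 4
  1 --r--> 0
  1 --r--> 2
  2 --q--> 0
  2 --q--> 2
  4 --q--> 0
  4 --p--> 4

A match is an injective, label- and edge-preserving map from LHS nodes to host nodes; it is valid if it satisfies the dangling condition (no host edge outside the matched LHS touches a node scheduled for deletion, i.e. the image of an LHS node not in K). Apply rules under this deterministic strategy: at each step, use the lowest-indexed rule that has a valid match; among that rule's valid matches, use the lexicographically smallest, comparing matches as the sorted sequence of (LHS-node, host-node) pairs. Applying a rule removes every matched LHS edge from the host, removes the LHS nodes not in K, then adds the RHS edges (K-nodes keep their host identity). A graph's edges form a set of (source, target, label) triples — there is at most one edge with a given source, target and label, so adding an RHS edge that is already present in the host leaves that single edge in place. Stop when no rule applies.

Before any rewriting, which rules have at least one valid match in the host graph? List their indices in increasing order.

Answer: [R1,R3]

Steps:
R0: no valid match — LHS pattern not found
R1: 1 valid match — {0↦0, 1↦2, 2↦5, 3↦1}
R2: no valid match — 2 raw matches, all fail dangling condition
R3: 2 valid matches — {0↦0, 1↦2}, {0↦0, 1↦4}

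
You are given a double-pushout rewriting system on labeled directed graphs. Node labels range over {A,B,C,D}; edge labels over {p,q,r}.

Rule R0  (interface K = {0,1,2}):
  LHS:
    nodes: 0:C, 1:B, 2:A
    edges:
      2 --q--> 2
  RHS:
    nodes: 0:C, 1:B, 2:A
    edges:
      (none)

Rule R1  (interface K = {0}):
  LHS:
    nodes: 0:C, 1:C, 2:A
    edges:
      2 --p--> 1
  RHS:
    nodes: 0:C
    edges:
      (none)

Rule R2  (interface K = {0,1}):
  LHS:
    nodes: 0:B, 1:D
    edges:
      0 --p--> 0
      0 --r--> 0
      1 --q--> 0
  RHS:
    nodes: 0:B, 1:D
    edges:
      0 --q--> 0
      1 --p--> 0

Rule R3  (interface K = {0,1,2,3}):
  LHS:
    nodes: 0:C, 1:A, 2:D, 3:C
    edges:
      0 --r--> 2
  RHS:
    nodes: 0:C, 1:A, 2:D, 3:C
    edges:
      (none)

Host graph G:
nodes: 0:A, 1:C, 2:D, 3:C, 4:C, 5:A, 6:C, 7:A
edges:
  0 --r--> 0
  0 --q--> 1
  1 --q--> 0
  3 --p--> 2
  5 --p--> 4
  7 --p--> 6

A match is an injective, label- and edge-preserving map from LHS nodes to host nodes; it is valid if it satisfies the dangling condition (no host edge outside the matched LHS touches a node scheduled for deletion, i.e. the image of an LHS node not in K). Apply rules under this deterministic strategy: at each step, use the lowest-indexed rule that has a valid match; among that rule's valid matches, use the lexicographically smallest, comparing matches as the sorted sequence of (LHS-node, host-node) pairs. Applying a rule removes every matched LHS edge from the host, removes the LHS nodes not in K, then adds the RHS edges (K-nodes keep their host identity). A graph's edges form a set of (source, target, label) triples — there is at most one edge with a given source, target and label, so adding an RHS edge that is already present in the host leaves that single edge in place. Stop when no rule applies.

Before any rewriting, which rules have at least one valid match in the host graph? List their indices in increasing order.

Answer: [R1]

Steps:
R0: no valid match — LHS pattern not found
R1: 6 valid matches — {0↦1, 1↦4, 2↦5}, {0↦1, 1↦6, 2↦7}, {0↦3, 1↦4, 2↦5} (+3 more)
R2: no valid match — LHS pattern not found
R3: no valid match — LHS pattern not found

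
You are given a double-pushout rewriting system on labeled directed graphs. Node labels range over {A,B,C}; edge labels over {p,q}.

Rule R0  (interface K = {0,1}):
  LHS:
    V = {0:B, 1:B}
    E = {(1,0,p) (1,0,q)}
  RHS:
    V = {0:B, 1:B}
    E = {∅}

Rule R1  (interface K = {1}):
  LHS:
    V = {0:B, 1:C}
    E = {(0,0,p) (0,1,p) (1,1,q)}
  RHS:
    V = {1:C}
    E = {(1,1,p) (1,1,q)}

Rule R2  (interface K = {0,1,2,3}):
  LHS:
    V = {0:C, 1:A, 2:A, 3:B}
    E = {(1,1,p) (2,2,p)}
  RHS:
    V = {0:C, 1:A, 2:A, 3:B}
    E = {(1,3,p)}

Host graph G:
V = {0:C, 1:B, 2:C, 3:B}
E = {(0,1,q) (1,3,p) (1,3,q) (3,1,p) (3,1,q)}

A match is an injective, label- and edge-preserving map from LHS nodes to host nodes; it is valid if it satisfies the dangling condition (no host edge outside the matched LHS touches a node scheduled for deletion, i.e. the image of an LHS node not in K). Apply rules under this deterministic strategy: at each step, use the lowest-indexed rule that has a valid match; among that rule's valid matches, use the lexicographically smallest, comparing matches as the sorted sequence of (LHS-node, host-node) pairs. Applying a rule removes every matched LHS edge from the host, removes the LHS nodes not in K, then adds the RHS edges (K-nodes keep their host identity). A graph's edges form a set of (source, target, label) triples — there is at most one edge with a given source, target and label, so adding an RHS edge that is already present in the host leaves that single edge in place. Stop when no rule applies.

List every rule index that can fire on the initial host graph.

R0: 2 valid matches — {0↦1, 1↦3}, {0↦3, 1↦1}
R1: no valid match — LHS pattern not found
R2: no valid match — LHS pattern not found

Answer: [R0]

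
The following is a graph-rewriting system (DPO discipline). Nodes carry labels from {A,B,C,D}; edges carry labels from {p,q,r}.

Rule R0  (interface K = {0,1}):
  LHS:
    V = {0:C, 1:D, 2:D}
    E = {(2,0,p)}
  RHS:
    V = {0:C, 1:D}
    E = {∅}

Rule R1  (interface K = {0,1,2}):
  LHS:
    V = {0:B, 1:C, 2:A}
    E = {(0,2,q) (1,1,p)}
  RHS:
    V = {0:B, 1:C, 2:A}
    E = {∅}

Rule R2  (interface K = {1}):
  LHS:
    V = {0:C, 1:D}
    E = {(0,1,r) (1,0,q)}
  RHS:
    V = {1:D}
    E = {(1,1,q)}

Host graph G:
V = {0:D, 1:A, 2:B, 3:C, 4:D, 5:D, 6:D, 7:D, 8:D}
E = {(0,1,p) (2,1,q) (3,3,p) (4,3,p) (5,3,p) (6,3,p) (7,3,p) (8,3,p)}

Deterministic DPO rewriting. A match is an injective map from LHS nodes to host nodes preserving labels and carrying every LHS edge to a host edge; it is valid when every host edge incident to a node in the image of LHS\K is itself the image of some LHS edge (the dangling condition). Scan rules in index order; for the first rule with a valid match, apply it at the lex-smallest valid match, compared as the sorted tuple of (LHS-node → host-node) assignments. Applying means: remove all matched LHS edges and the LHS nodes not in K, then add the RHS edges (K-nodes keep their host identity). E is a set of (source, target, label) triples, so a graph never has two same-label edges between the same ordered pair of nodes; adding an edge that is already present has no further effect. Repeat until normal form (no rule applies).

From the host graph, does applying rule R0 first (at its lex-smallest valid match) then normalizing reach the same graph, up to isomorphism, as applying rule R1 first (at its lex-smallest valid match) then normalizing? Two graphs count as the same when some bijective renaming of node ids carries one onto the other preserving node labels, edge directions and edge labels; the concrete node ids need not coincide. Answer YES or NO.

Answer: YES

Rewrite trace:
branch R0-first: apply at {0↦3, 1↦0, 2↦4} → |E|=7, then 5 more step(s) → NF |V|=4 |E|=1 V={0:D, 1:A, 2:B, 3:C} E=0-p->1
branch R1-first: apply at {0↦2, 1↦3, 2↦1} → |E|=6, then 5 more step(s) → NF |V|=4 |E|=1 V={0:D, 1:A, 2:B, 3:C} E=0-p->1
graphs isomorphic (equal up to label-preserving node renaming)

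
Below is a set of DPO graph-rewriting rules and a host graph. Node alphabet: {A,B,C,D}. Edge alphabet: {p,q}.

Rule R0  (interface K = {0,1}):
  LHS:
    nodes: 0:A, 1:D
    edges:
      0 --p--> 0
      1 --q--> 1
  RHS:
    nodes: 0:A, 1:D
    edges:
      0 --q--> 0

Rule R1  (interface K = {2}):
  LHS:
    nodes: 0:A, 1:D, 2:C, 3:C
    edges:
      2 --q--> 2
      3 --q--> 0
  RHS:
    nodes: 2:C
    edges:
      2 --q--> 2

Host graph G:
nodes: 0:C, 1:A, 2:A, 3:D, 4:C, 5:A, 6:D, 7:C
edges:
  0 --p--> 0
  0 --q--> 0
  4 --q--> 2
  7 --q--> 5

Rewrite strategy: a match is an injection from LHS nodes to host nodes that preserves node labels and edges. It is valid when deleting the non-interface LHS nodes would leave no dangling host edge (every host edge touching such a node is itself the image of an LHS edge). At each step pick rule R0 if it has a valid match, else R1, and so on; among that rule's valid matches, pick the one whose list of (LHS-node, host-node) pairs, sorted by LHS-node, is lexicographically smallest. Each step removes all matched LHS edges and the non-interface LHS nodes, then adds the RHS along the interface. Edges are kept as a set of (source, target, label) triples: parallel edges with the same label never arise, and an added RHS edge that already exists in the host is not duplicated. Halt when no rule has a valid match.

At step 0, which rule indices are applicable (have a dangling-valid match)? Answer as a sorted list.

R0: no valid match — LHS pattern not found
R1: 4 valid matches — {0↦2, 1↦3, 2↦0, 3↦4}, {0↦2, 1↦6, 2↦0, 3↦4}, {0↦5, 1↦3, 2↦0, 3↦7} (+1 more)

Answer: [R1]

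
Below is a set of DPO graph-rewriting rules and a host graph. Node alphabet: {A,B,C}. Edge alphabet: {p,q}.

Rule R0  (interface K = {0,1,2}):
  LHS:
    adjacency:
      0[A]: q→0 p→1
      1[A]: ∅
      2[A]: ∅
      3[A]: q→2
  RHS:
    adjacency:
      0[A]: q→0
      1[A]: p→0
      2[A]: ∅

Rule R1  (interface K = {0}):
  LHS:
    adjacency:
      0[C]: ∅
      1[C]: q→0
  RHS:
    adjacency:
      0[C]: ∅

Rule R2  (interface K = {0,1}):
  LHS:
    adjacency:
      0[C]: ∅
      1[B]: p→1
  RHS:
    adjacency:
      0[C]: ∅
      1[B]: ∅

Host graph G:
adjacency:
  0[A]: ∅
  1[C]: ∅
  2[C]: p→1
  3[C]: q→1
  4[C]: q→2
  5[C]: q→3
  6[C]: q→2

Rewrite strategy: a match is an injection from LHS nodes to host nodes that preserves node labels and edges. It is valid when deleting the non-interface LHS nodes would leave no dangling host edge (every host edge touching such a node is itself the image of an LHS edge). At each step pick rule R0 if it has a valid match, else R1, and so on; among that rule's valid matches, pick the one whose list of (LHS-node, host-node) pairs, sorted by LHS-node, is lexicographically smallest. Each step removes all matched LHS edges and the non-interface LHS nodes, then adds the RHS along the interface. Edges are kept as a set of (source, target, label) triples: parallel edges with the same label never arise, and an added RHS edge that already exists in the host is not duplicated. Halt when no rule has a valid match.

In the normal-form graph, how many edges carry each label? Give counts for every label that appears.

initial: |V|=7 |E|=5  E = 2-p->1 3-q->1 4-q->2 5-q->3 6-q->2
step 1: apply R1 at {0↦2, 1↦4}  → |V|=6 |E|=4  E = 2-p->1 3-q->1 5-q->3 6-q->2
step 2: apply R1 at {0↦2, 1↦6}  → |V|=5 |E|=3  E = 2-p->1 3-q->1 5-q->3
step 3: apply R1 at {0↦3, 1↦5}  → |V|=4 |E|=2  E = 2-p->1 3-q->1
step 4: apply R1 at {0↦1, 1↦3}  → |V|=3 |E|=1  E = 2-p->1
normal form: no rule applies after step 4
NF edges: [(2, 1, 'p')]

Answer: p:1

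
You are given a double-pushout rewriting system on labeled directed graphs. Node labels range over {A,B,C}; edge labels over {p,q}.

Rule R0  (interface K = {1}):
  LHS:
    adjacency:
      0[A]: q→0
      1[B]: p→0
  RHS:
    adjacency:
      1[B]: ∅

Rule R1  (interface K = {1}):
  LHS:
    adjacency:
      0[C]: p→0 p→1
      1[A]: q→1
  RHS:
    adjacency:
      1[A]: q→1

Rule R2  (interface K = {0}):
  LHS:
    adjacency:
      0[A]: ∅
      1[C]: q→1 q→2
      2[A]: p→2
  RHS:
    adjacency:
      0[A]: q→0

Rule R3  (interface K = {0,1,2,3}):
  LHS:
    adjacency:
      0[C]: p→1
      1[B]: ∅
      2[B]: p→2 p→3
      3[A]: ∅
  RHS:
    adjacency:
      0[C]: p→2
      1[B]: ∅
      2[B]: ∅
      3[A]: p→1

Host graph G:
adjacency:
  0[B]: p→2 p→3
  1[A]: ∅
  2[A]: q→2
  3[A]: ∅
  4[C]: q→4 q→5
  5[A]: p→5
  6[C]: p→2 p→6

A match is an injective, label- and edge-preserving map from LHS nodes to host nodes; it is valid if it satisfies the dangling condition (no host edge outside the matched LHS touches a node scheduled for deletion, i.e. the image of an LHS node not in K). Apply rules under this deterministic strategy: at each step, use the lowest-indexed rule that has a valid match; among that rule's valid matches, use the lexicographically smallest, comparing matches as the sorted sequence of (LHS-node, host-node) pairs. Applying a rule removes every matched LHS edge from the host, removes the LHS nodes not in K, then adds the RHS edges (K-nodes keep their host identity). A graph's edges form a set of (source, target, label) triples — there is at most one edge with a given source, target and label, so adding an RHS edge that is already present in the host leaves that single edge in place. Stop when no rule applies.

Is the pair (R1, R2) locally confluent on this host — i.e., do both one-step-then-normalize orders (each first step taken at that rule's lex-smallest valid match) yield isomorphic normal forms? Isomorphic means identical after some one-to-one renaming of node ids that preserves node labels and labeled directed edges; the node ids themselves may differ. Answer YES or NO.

Answer: YES

Rewrite trace:
branch R1-first: apply at {0↦6, 1↦2} → |E|=6, then 2 more step(s) → NF |V|=3 |E|=2 V={0:B, 1:A, 3:A} E=0-p->3 1-q->1
branch R2-first: apply at {0↦1, 1↦4, 2↦5} → |E|=6, then 2 more step(s) → NF |V|=3 |E|=2 V={0:B, 1:A, 3:A} E=0-p->3 1-q->1
graphs isomorphic (equal up to label-preserving node renaming)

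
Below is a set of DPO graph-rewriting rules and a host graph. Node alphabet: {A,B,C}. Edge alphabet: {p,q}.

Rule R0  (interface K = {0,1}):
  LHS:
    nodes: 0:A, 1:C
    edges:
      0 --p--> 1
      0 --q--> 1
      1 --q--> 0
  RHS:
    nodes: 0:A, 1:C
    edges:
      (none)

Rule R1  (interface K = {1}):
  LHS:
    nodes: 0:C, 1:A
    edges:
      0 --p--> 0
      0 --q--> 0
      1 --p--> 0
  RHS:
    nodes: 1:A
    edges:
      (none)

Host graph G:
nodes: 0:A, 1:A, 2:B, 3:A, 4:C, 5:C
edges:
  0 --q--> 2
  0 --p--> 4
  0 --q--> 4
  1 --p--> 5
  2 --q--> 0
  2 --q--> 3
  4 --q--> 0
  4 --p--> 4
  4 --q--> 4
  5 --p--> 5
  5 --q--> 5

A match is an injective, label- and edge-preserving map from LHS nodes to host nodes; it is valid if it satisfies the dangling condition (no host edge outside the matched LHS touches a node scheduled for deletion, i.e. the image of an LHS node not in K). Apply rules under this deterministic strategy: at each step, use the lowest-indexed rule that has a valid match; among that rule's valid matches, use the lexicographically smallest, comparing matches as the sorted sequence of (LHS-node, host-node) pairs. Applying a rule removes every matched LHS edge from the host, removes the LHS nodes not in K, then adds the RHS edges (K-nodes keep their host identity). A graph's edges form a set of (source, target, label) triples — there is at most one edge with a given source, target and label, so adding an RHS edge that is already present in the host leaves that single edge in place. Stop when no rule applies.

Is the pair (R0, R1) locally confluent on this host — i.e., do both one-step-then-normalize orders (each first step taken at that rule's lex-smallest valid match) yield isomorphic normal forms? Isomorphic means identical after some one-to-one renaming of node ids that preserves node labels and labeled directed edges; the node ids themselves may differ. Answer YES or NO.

Answer: YES

Rewrite trace:
branch R0-first: apply at {0↦0, 1↦4} → |E|=8, then 1 more step(s) → NF |V|=5 |E|=5 V={0:A, 1:A, 2:B, 3:A, 4:C} E=0-q->2 2-q->0 2-q->3 4-p->4 4-q->4
branch R1-first: apply at {0↦5, 1↦1} → |E|=8, then 1 more step(s) → NF |V|=5 |E|=5 V={0:A, 1:A, 2:B, 3:A, 4:C} E=0-q->2 2-q->0 2-q->3 4-p->4 4-q->4
graphs isomorphic (equal up to label-preserving node renaming)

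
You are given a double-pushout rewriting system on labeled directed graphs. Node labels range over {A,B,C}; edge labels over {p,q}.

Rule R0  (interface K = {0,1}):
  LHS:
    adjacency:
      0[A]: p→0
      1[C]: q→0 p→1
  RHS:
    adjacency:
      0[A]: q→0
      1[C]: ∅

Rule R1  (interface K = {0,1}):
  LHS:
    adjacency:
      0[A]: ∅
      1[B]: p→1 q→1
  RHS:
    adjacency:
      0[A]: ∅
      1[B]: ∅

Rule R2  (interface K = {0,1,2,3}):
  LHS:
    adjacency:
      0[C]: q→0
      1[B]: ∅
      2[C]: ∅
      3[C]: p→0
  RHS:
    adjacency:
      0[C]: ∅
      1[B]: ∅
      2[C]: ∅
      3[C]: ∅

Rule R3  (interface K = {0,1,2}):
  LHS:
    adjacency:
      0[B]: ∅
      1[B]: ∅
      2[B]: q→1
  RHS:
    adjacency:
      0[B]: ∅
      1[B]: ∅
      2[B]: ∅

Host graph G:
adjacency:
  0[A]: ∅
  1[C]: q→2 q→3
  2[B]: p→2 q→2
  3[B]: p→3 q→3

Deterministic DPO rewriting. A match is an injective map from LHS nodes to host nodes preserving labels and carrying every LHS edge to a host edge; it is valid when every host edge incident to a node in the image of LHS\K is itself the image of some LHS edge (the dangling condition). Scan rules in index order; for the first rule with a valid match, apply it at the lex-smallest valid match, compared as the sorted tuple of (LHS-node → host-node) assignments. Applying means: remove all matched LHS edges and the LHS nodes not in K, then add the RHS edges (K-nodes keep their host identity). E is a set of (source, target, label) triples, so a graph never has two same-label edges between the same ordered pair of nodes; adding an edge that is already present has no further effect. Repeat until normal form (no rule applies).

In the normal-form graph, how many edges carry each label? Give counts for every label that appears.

Answer: q:2

Derivation:
initial: |V|=4 |E|=6  E = 1-q->2 1-q->3 2-p->2 2-q->2 3-p->3 3-q->3
step 1: apply R1 at {0↦0, 1↦2}  → |V|=4 |E|=4  E = 1-q->2 1-q->3 3-p->3 3-q->3
step 2: apply R1 at {0↦0, 1↦3}  → |V|=4 |E|=2  E = 1-q->2 1-q->3
normal form: no rule applies after step 2
NF edges: [(1, 2, 'q'), (1, 3, 'q')]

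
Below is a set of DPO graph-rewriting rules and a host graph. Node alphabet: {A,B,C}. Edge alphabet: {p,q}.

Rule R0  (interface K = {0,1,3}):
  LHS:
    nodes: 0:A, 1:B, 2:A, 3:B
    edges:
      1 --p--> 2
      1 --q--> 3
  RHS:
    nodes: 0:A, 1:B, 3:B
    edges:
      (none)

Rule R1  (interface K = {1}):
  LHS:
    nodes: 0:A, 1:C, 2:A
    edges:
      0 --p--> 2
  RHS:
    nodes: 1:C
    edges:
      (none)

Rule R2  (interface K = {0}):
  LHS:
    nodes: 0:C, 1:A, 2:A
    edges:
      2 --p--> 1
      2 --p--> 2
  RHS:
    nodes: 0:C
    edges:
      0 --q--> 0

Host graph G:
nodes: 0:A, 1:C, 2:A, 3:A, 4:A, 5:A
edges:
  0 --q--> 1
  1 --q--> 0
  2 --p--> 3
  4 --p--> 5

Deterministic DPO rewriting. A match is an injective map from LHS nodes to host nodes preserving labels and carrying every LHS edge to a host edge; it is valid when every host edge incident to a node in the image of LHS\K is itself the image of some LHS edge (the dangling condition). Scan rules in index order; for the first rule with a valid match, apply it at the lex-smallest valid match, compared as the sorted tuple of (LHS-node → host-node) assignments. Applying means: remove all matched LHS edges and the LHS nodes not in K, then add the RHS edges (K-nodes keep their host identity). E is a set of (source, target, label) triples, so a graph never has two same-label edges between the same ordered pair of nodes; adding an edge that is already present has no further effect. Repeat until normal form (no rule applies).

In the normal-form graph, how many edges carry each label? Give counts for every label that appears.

Answer: q:2

Steps:
[0] host  ⇒  6 nodes, 4 edges  {0-q->1 1-q->0 2-p->3 4-p->5}
[1] R1 @ {0↦2, 1↦1, 2↦3}  ⇒  4 nodes, 3 edges  {0-q->1 1-q->0 4-p->5}
[2] R1 @ {0↦4, 1↦1, 2↦5}  ⇒  2 nodes, 2 edges  {0-q->1 1-q->0}
normal form: no rule applies after step 2
NF edges: [(0, 1, 'q'), (1, 0, 'q')]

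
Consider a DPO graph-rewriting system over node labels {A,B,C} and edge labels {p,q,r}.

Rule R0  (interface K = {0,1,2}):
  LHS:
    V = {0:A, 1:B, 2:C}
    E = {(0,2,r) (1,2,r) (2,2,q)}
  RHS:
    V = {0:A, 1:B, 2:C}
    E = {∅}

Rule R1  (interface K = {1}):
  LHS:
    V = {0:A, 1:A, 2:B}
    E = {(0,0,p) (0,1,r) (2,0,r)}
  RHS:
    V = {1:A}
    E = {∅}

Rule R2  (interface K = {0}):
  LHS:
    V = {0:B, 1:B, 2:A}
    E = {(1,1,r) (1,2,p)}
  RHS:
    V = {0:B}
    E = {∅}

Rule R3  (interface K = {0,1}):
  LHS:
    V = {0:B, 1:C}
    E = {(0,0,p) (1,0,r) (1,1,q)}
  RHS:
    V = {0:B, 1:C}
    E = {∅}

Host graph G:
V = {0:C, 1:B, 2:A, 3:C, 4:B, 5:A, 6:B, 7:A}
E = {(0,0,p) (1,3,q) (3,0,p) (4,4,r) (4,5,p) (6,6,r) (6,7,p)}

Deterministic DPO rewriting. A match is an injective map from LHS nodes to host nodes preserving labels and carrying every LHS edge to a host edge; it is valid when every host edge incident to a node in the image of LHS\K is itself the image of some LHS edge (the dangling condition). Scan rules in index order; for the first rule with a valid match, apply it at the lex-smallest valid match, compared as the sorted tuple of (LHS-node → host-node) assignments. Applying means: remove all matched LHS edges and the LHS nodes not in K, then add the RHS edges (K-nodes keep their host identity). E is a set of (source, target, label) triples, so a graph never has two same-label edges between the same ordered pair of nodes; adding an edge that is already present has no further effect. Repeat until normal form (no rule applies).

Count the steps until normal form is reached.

Answer: 2

Derivation:
start.  V:8 E:7  edges: 0-p->0 1-q->3 3-p->0 4-r->4 4-p->5 6-r->6 6-p->7
1. fire R2 via {0↦1, 1↦4, 2↦5}  →  V:6 E:5  edges: 0-p->0 1-q->3 3-p->0 6-r->6 6-p->7
2. fire R2 via {0↦1, 1↦6, 2↦7}  →  V:4 E:3  edges: 0-p->0 1-q->3 3-p->0
halt: no rule applies after step 2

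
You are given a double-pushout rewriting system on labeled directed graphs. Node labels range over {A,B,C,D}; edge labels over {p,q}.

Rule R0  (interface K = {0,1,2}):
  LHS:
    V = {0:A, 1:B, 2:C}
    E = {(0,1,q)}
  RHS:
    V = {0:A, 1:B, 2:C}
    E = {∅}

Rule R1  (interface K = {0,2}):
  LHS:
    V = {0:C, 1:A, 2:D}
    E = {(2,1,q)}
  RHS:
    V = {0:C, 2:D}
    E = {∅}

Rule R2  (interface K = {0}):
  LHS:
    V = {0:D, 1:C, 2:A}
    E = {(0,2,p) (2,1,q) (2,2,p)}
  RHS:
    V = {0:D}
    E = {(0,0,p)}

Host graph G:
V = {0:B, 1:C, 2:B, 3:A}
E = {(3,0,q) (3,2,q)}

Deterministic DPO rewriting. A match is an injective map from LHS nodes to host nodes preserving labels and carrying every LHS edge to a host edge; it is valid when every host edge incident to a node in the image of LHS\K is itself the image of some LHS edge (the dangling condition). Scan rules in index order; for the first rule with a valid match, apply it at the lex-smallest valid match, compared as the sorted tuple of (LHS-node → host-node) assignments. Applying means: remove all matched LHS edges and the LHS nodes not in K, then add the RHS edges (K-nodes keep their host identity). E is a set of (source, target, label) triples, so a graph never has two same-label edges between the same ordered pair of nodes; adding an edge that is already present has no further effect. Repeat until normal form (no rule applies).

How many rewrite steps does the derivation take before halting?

Answer: 2

Derivation:
start.  V:4 E:2  edges: 3-q->0 3-q->2
1. fire R0 via {0↦3, 1↦0, 2↦1}  →  V:4 E:1  edges: 3-q->2
2. fire R0 via {0↦3, 1↦2, 2↦1}  →  V:4 E:0  edges: ∅
halt: no rule applies after step 2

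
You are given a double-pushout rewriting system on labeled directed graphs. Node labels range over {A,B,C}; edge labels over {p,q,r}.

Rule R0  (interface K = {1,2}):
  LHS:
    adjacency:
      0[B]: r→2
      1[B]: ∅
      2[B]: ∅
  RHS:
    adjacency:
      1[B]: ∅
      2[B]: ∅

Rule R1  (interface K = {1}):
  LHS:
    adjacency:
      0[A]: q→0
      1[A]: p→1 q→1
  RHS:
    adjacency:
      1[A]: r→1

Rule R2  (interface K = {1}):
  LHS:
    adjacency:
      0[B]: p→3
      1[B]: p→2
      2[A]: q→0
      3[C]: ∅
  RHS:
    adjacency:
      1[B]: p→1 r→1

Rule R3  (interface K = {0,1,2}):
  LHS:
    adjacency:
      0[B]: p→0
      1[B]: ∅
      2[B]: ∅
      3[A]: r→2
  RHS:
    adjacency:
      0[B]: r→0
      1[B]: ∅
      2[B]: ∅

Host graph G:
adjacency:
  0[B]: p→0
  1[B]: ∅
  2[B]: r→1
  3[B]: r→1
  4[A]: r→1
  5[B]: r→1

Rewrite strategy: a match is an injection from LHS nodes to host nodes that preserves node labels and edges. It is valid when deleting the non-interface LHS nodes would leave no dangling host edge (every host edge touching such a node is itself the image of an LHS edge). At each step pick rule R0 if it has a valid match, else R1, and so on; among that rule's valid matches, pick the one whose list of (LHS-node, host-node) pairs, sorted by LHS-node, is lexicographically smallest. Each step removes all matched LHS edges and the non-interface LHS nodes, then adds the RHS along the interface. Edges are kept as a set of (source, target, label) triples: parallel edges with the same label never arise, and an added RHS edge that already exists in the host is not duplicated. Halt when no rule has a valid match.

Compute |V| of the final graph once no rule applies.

[0] host  ⇒  6 nodes, 5 edges  {0-p->0 2-r->1 3-r->1 4-r->1 5-r->1}
[1] R0 @ {0↦2, 1↦0, 2↦1}  ⇒  5 nodes, 4 edges  {0-p->0 3-r->1 4-r->1 5-r->1}
[2] R0 @ {0↦3, 1↦0, 2↦1}  ⇒  4 nodes, 3 edges  {0-p->0 4-r->1 5-r->1}
[3] R0 @ {0↦5, 1↦0, 2↦1}  ⇒  3 nodes, 2 edges  {0-p->0 4-r->1}
normal form: no rule applies after step 3
NF nodes: {0:B, 1:B, 4:A}

Answer: 3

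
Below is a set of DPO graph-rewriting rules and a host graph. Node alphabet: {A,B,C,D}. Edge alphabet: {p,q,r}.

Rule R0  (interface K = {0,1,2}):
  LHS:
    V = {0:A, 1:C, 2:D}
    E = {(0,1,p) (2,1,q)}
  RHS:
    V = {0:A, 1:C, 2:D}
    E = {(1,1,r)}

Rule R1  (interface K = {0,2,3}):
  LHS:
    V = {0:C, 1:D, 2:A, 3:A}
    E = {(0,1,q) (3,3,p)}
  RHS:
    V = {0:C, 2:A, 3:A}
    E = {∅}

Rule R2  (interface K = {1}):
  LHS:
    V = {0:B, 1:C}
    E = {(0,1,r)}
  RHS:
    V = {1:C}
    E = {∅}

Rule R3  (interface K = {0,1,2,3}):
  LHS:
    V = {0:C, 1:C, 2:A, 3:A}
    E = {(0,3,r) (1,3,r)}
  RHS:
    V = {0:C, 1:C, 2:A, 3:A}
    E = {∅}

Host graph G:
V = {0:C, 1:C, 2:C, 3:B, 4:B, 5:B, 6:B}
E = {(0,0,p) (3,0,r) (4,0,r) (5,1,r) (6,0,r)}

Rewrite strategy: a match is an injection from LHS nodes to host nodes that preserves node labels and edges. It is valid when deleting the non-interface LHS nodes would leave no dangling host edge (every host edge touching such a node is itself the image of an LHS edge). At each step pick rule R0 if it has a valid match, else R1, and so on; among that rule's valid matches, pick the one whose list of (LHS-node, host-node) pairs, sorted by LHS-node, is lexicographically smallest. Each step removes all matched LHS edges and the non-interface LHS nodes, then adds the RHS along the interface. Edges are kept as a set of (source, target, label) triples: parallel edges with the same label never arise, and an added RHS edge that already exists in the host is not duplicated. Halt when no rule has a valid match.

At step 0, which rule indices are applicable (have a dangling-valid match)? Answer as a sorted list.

R0: no valid match — LHS pattern not found
R1: no valid match — LHS pattern not found
R2: 4 valid matches — {0↦3, 1↦0}, {0↦4, 1↦0}, {0↦5, 1↦1} (+1 more)
R3: no valid match — LHS pattern not found

Answer: [R2]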